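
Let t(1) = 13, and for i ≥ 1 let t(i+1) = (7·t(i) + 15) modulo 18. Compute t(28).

4

Listing terms: t(1) = 13, t(2) = 16, t(3) = 1, t(4) = 4, t(5) = 7, t(6) = 10, t(7) = 13.
The sequence repeats with period 6.
So t(28) = t(1 + ((28-1) mod 6)) = t(4) = 4.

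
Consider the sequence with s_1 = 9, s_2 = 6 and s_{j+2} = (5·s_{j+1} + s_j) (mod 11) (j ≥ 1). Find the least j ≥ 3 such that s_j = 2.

13

Listing terms: s_1 = 9; s_2 = 6; s_3 = 6; s_4 = 3; s_5 = 10; s_6 = 9; s_7 = 0; s_8 = 9; s_9 = 1; s_{10} = 3; s_{11} = 5; s_{12} = 6; s_{13} = 2; s_{14} = 5; s_{15} = 5; s_{16} = 8; s_{17} = 1; s_{18} = 2; s_{19} = 0; s_{20} = 2; s_{21} = 10; s_{22} = 8; s_{23} = 6; s_{24} = 5; s_{25} = 9; s_{26} = 6.
Since (s_{25}, s_{26}) = (s_1, s_2) = (9, 6) (two consecutive terms determine the rest), the sequence is periodic with period 24.
The value 2 first appears (with j ≥ 3) at s_{13}.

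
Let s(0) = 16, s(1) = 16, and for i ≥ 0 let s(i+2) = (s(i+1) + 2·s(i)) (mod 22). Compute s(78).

8

Listing terms: s(0) = 16, s(1) = 16, s(2) = 4, s(3) = 14, s(4) = 0, s(5) = 6, s(6) = 6, s(7) = 18, s(8) = 8, s(9) = 0, s(10) = 16, s(11) = 16.
The sequence repeats with period 10.
So s(78) = s(0 + ((78-0) mod 10)) = s(8) = 8.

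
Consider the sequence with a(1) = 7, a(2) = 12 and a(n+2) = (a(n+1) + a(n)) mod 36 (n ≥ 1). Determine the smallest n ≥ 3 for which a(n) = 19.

3

We have a(1) = 7,  a(2) = 12,  a(3) = 19,  a(4) = 31,  a(5) = 14,  a(6) = 9,  a(7) = 23,  a(8) = 32,  a(9) = 19,  a(10) = 15,  a(11) = 34,  a(12) = 13,  a(13) = 11,  a(14) = 24,  a(15) = 35,  a(16) = 23,  a(17) = 22,  a(18) = 9,  a(19) = 31,  a(20) = 4,  a(21) = 35,  a(22) = 3,  a(23) = 2,  a(24) = 5,  a(25) = 7,  a(26) = 12.
The sequence repeats with period 24.
The value 19 first appears (with n ≥ 3) at a(3).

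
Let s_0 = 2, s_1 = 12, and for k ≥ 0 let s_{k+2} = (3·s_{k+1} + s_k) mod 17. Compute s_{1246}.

1

s_0 = 2, s_1 = 12, s_2 = 4, s_3 = 7, s_4 = 8, s_5 = 14, s_6 = 16, s_7 = 11, s_8 = 15, s_9 = 5, s_{10} = 13, s_{11} = 10, s_{12} = 9, s_{13} = 3, s_{14} = 1, s_{15} = 6, s_{16} = 2, s_{17} = 12.
The sequence repeats with period 16.
So s_{1246} = s_{0 + ((1246-0) mod 16)} = s_{14} = 1.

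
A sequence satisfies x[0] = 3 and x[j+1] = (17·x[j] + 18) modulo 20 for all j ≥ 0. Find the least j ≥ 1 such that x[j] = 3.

4

x[0] = 3; x[1] = 9; x[2] = 11; x[3] = 5; x[4] = 3.
Since x[4] = x[0] = 3, the sequence is periodic with period 4.
The value 3 next appears (with j ≥ 1) at x[4].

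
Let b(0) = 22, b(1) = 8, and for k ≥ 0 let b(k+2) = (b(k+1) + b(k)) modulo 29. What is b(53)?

Listing terms: b(0) = 22, b(1) = 8, b(2) = 1, b(3) = 9, b(4) = 10, b(5) = 19, b(6) = 0, b(7) = 19, b(8) = 19, b(9) = 9, b(10) = 28, b(11) = 8, b(12) = 7, b(13) = 15, b(14) = 22, b(15) = 8.
Since (b(14), b(15)) = (b(0), b(1)) = (22, 8) (two consecutive terms determine the rest), the sequence is periodic with period 14.
So b(53) = b(0 + ((53-0) mod 14)) = b(11) = 8.

8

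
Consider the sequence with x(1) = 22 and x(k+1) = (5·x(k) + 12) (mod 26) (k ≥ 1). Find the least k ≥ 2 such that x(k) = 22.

We have x(1) = 22; x(2) = 18; x(3) = 24; x(4) = 2; x(5) = 22.
The sequence repeats with period 4.
The value 22 next appears (with k ≥ 2) at x(5).

5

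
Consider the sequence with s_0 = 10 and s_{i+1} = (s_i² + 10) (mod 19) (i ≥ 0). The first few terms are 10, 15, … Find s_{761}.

Computing terms: s_0 = 10,  s_1 = 15,  s_2 = 7,  s_3 = 2,  s_4 = 14,  s_5 = 16,  s_6 = 0,  s_7 = 10.
Since s_7 = s_0 = 10, the sequence is periodic with period 7.
So s_{761} = s_{0 + ((761-0) mod 7)} = s_5 = 16.

16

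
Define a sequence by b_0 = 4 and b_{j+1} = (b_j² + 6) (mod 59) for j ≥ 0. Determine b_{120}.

35

We have b_0 = 4; b_1 = 22; b_2 = 18; b_3 = 35; b_4 = 51; b_5 = 11; b_6 = 9; b_7 = 28; b_8 = 23; b_9 = 4.
The sequence repeats with period 9.
So b_{120} = b_{0 + ((120-0) mod 9)} = b_3 = 35.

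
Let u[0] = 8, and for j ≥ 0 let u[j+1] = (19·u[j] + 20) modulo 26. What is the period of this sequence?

We have u[0] = 8, u[1] = 16, u[2] = 12, u[3] = 14, u[4] = 0, u[5] = 20, u[6] = 10, u[7] = 2, u[8] = 6, u[9] = 4, u[10] = 18, u[11] = 24, u[12] = 8.
Since u[12] = u[0] = 8, the sequence is periodic with period 12.

12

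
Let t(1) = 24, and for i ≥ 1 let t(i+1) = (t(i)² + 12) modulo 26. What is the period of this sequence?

We have t(1) = 24, t(2) = 16, t(3) = 8, t(4) = 24.
Since t(4) = t(1) = 24, the sequence is periodic with period 3.

3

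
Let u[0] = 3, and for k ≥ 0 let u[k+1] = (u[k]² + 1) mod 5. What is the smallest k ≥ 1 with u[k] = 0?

1

We have u[0] = 3,  u[1] = 0,  u[2] = 1,  u[3] = 2,  u[4] = 0.
Since u[4] = u[1] = 0, the sequence is eventually periodic: after a pre-period of length 1 it cycles with period 3.
The value 0 first appears (with k ≥ 1) at u[1].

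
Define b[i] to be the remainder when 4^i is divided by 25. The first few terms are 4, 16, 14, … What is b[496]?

Listing terms: b[1] = 4,  b[2] = 16,  b[3] = 14,  b[4] = 6,  b[5] = 24,  b[6] = 21,  b[7] = 9,  b[8] = 11,  b[9] = 19,  b[10] = 1,  b[11] = 4.
Since b[11] = b[1] = 4, the sequence is periodic with period 10.
(496 - 1) mod 10 = 5, so b[496] = b[6] = 21.

21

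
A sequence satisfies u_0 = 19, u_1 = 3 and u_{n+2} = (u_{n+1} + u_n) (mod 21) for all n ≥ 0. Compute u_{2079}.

Listing terms: u_0 = 19,  u_1 = 3,  u_2 = 1,  u_3 = 4,  u_4 = 5,  u_5 = 9,  u_6 = 14,  u_7 = 2,  u_8 = 16,  u_9 = 18,  u_{10} = 13,  u_{11} = 10,  u_{12} = 2,  u_{13} = 12,  u_{14} = 14,  u_{15} = 5,  u_{16} = 19,  u_{17} = 3.
The sequence repeats with period 16.
(2079 - 0) mod 16 = 15, so u_{2079} = u_{15} = 5.

5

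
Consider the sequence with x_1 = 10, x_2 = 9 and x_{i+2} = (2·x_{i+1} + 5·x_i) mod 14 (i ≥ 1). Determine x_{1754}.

Listing terms: x_1 = 10,  x_2 = 9,  x_3 = 12,  x_4 = 13,  x_5 = 2,  x_6 = 13,  x_7 = 8,  x_8 = 11,  x_9 = 6,  x_{10} = 11,  x_{11} = 10,  x_{12} = 5,  x_{13} = 4,  x_{14} = 5,  x_{15} = 2,  x_{16} = 1,  x_{17} = 12,  x_{18} = 1,  x_{19} = 6,  x_{20} = 3,  x_{21} = 8,  x_{22} = 3,  x_{23} = 4,  x_{24} = 9,  x_{25} = 10,  x_{26} = 9.
The sequence repeats with period 24.
(1754 - 1) mod 24 = 1, so x_{1754} = x_2 = 9.

9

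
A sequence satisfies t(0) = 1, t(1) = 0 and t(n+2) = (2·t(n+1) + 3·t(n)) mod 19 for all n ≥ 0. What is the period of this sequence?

18

Listing terms: t(0) = 1,  t(1) = 0,  t(2) = 3,  t(3) = 6,  t(4) = 2,  t(5) = 3,  t(6) = 12,  t(7) = 14,  t(8) = 7,  t(9) = 18,  t(10) = 0,  t(11) = 16,  t(12) = 13,  t(13) = 17,  t(14) = 16,  t(15) = 7,  t(16) = 5,  t(17) = 12,  t(18) = 1,  t(19) = 0.
Since (t(18), t(19)) = (t(0), t(1)) = (1, 0) (two consecutive terms determine the rest), the sequence is periodic with period 18.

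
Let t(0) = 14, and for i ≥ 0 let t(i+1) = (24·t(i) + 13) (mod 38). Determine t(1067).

19

Computing terms: t(0) = 14, t(1) = 7, t(2) = 29, t(3) = 25, t(4) = 5, t(5) = 19, t(6) = 13, t(7) = 21, t(8) = 23, t(9) = 33, t(10) = 7.
Since t(10) = t(1) = 7, the sequence is eventually periodic: after a pre-period of length 1 it cycles with period 9.
For i ≥ 1, t(i) depends only on (i - 1) mod 9. (1067 - 1) mod 9 = 4, so t(1067) = t(5) = 19.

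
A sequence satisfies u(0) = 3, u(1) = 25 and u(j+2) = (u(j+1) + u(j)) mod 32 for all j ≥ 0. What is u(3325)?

u(0) = 3; u(1) = 25; u(2) = 28; u(3) = 21; u(4) = 17; u(5) = 6; u(6) = 23; u(7) = 29; u(8) = 20; u(9) = 17; u(10) = 5; u(11) = 22; u(12) = 27; u(13) = 17; u(14) = 12; u(15) = 29; u(16) = 9; u(17) = 6; u(18) = 15; u(19) = 21; u(20) = 4; u(21) = 25; u(22) = 29; u(23) = 22; u(24) = 19; u(25) = 9; u(26) = 28; u(27) = 5; u(28) = 1; u(29) = 6; u(30) = 7; u(31) = 13; u(32) = 20; u(33) = 1; u(34) = 21; u(35) = 22; u(36) = 11; u(37) = 1; u(38) = 12; u(39) = 13; u(40) = 25; u(41) = 6; u(42) = 31; u(43) = 5; u(44) = 4; u(45) = 9; u(46) = 13; u(47) = 22; u(48) = 3; u(49) = 25.
The sequence repeats with period 48.
(3325 - 0) mod 48 = 13, so u(3325) = u(13) = 17.

17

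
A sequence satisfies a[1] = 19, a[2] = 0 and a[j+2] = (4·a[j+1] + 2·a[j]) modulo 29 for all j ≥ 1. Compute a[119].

14

Computing terms: a[1] = 19, a[2] = 0, a[3] = 9, a[4] = 7, a[5] = 17, a[6] = 24, a[7] = 14, a[8] = 17, a[9] = 9, a[10] = 12, a[11] = 8, a[12] = 27, a[13] = 8, a[14] = 28, a[15] = 12, a[16] = 17, a[17] = 5, a[18] = 25, a[19] = 23, a[20] = 26, a[21] = 5, a[22] = 14, a[23] = 8, a[24] = 2, a[25] = 24, a[26] = 13, a[27] = 13, a[28] = 20, a[29] = 19, a[30] = 0.
The sequence repeats with period 28.
So a[119] = a[1 + ((119-1) mod 28)] = a[7] = 14.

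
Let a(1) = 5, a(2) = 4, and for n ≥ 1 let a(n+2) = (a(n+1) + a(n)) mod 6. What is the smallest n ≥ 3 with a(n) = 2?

8

Listing terms: a(1) = 5; a(2) = 4; a(3) = 3; a(4) = 1; a(5) = 4; a(6) = 5; a(7) = 3; a(8) = 2; a(9) = 5; a(10) = 1; a(11) = 0; a(12) = 1; a(13) = 1; a(14) = 2; a(15) = 3; a(16) = 5; a(17) = 2; a(18) = 1; a(19) = 3; a(20) = 4; a(21) = 1; a(22) = 5; a(23) = 0; a(24) = 5; a(25) = 5; a(26) = 4.
The sequence repeats with period 24.
The value 2 first appears (with n ≥ 3) at a(8).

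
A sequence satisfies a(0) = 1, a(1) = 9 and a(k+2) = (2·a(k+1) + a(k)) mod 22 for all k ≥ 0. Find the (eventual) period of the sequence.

24

Listing terms: a(0) = 1,  a(1) = 9,  a(2) = 19,  a(3) = 3,  a(4) = 3,  a(5) = 9,  a(6) = 21,  a(7) = 7,  a(8) = 13,  a(9) = 11,  a(10) = 13,  a(11) = 15,  a(12) = 21,  a(13) = 13,  a(14) = 3,  a(15) = 19,  a(16) = 19,  a(17) = 13,  a(18) = 1,  a(19) = 15,  a(20) = 9,  a(21) = 11,  a(22) = 9,  a(23) = 7,  a(24) = 1,  a(25) = 9.
Since (a(24), a(25)) = (a(0), a(1)) = (1, 9) (two consecutive terms determine the rest), the sequence is periodic with period 24.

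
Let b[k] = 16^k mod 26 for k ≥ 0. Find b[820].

16

b[0] = 1, b[1] = 16, b[2] = 22, b[3] = 14, b[4] = 16.
Since b[4] = b[1] = 16, the sequence is eventually periodic: after a pre-period of length 1 it cycles with period 3.
For k ≥ 1, b[k] depends only on (k - 1) mod 3. (820 - 1) mod 3 = 0, so b[820] = b[1] = 16.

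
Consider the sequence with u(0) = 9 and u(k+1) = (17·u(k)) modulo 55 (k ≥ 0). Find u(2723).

Listing terms: u(0) = 9, u(1) = 43, u(2) = 16, u(3) = 52, u(4) = 4, u(5) = 13, u(6) = 1, u(7) = 17, u(8) = 14, u(9) = 18, u(10) = 31, u(11) = 32, u(12) = 49, u(13) = 8, u(14) = 26, u(15) = 2, u(16) = 34, u(17) = 28, u(18) = 36, u(19) = 7, u(20) = 9.
Since u(20) = u(0) = 9, the sequence is periodic with period 20.
(2723 - 0) mod 20 = 3, so u(2723) = u(3) = 52.

52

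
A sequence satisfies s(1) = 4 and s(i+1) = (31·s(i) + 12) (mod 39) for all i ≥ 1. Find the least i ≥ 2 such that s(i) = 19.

Listing terms: s(1) = 4; s(2) = 19; s(3) = 16; s(4) = 1; s(5) = 4.
Since s(5) = s(1) = 4, the sequence is periodic with period 4.
The value 19 first appears (with i ≥ 2) at s(2).

2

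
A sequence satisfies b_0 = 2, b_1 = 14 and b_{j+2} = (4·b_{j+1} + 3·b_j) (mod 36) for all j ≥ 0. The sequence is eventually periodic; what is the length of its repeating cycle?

3

Listing terms: b_0 = 2; b_1 = 14; b_2 = 26; b_3 = 2; b_4 = 14.
The sequence repeats with period 3.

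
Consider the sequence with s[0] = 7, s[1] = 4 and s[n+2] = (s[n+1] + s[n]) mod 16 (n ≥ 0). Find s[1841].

1

Listing terms: s[0] = 7, s[1] = 4, s[2] = 11, s[3] = 15, s[4] = 10, s[5] = 9, s[6] = 3, s[7] = 12, s[8] = 15, s[9] = 11, s[10] = 10, s[11] = 5, s[12] = 15, s[13] = 4, s[14] = 3, s[15] = 7, s[16] = 10, s[17] = 1, s[18] = 11, s[19] = 12, s[20] = 7, s[21] = 3, s[22] = 10, s[23] = 13, s[24] = 7, s[25] = 4.
The sequence repeats with period 24.
(1841 - 0) mod 24 = 17, so s[1841] = s[17] = 1.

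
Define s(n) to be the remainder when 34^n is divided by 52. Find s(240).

s(0) = 1,  s(1) = 34,  s(2) = 12,  s(3) = 44,  s(4) = 40,  s(5) = 8,  s(6) = 12.
Since s(6) = s(2) = 12, the sequence is eventually periodic: after a pre-period of length 2 it cycles with period 4.
For n ≥ 2, s(n) depends only on (n - 2) mod 4. (240 - 2) mod 4 = 2, so s(240) = s(4) = 40.

40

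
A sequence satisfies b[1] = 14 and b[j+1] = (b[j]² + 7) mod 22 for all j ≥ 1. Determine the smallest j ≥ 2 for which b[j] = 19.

Computing terms: b[1] = 14; b[2] = 5; b[3] = 10; b[4] = 19; b[5] = 16; b[6] = 21; b[7] = 8; b[8] = 5.
Since b[8] = b[2] = 5, the sequence is eventually periodic: after a pre-period of length 1 it cycles with period 6.
The value 19 first appears (with j ≥ 2) at b[4].

4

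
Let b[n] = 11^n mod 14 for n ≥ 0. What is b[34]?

b[0] = 1,  b[1] = 11,  b[2] = 9,  b[3] = 1.
Since b[3] = b[0] = 1, the sequence is periodic with period 3.
So b[34] = b[0 + ((34-0) mod 3)] = b[1] = 11.

11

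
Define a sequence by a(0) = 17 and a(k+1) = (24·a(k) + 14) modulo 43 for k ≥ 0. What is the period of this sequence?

21

a(0) = 17; a(1) = 35; a(2) = 37; a(3) = 42; a(4) = 33; a(5) = 32; a(6) = 8; a(7) = 34; a(8) = 13; a(9) = 25; a(10) = 12; a(11) = 1; a(12) = 38; a(13) = 23; a(14) = 7; a(15) = 10; a(16) = 39; a(17) = 4; a(18) = 24; a(19) = 31; a(20) = 27; a(21) = 17.
The sequence repeats with period 21.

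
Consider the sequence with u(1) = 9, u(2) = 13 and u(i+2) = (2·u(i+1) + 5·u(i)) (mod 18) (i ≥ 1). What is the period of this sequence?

3

Computing terms: u(1) = 9; u(2) = 13; u(3) = 17; u(4) = 9; u(5) = 13.
Since (u(4), u(5)) = (u(1), u(2)) = (9, 13) (two consecutive terms determine the rest), the sequence is periodic with period 3.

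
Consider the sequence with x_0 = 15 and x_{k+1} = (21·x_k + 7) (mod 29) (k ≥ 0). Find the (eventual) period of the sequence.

28

x_0 = 15,  x_1 = 3,  x_2 = 12,  x_3 = 27,  x_4 = 23,  x_5 = 26,  x_6 = 2,  x_7 = 20,  x_8 = 21,  x_9 = 13,  x_{10} = 19,  x_{11} = 0,  x_{12} = 7,  x_{13} = 9,  x_{14} = 22,  x_{15} = 5,  x_{16} = 25,  x_{17} = 10,  x_{18} = 14,  x_{19} = 11,  x_{20} = 6,  x_{21} = 17,  x_{22} = 16,  x_{23} = 24,  x_{24} = 18,  x_{25} = 8,  x_{26} = 1,  x_{27} = 28,  x_{28} = 15.
Since x_{28} = x_0 = 15, the sequence is periodic with period 28.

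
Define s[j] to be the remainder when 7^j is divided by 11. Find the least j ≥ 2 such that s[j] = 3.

4

s[1] = 7,  s[2] = 5,  s[3] = 2,  s[4] = 3,  s[5] = 10,  s[6] = 4,  s[7] = 6,  s[8] = 9,  s[9] = 8,  s[10] = 1,  s[11] = 7.
The sequence repeats with period 10.
The value 3 first appears (with j ≥ 2) at s[4].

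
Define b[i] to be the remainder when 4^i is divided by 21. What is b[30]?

1

We have b[0] = 1, b[1] = 4, b[2] = 16, b[3] = 1.
The sequence repeats with period 3.
So b[30] = b[0 + ((30-0) mod 3)] = b[0] = 1.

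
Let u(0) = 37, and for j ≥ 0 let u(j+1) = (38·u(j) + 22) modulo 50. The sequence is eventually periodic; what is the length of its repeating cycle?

We have u(0) = 37, u(1) = 28, u(2) = 36, u(3) = 40, u(4) = 42, u(5) = 18, u(6) = 6, u(7) = 0, u(8) = 22, u(9) = 8, u(10) = 26, u(11) = 10, u(12) = 2, u(13) = 48, u(14) = 46, u(15) = 20, u(16) = 32, u(17) = 38, u(18) = 16, u(19) = 30, u(20) = 12, u(21) = 28.
Since u(21) = u(1) = 28, the sequence is eventually periodic: after a pre-period of length 1 it cycles with period 20.

20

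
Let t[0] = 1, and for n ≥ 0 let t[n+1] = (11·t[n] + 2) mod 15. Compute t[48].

Listing terms: t[0] = 1,  t[1] = 13,  t[2] = 10,  t[3] = 7,  t[4] = 4,  t[5] = 1.
Since t[5] = t[0] = 1, the sequence is periodic with period 5.
So t[48] = t[0 + ((48-0) mod 5)] = t[3] = 7.

7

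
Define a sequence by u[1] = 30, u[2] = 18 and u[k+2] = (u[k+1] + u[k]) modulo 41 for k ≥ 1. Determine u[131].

1

u[1] = 30, u[2] = 18, u[3] = 7, u[4] = 25, u[5] = 32, u[6] = 16, u[7] = 7, u[8] = 23, u[9] = 30, u[10] = 12, u[11] = 1, u[12] = 13, u[13] = 14, u[14] = 27, u[15] = 0, u[16] = 27, u[17] = 27, u[18] = 13, u[19] = 40, u[20] = 12, u[21] = 11, u[22] = 23, u[23] = 34, u[24] = 16, u[25] = 9, u[26] = 25, u[27] = 34, u[28] = 18, u[29] = 11, u[30] = 29, u[31] = 40, u[32] = 28, u[33] = 27, u[34] = 14, u[35] = 0, u[36] = 14, u[37] = 14, u[38] = 28, u[39] = 1, u[40] = 29, u[41] = 30, u[42] = 18.
Since (u[41], u[42]) = (u[1], u[2]) = (30, 18) (two consecutive terms determine the rest), the sequence is periodic with period 40.
(131 - 1) mod 40 = 10, so u[131] = u[11] = 1.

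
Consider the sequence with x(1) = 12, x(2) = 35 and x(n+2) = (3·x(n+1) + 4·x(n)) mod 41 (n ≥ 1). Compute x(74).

25

x(1) = 12; x(2) = 35; x(3) = 30; x(4) = 25; x(5) = 31; x(6) = 29; x(7) = 6; x(8) = 11; x(9) = 16; x(10) = 10; x(11) = 12; x(12) = 35.
The sequence repeats with period 10.
So x(74) = x(1 + ((74-1) mod 10)) = x(4) = 25.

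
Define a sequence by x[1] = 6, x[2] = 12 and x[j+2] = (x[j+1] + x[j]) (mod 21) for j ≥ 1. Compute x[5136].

6

We have x[1] = 6, x[2] = 12, x[3] = 18, x[4] = 9, x[5] = 6, x[6] = 15, x[7] = 0, x[8] = 15, x[9] = 15, x[10] = 9, x[11] = 3, x[12] = 12, x[13] = 15, x[14] = 6, x[15] = 0, x[16] = 6, x[17] = 6, x[18] = 12.
Since (x[17], x[18]) = (x[1], x[2]) = (6, 12) (two consecutive terms determine the rest), the sequence is periodic with period 16.
(5136 - 1) mod 16 = 15, so x[5136] = x[16] = 6.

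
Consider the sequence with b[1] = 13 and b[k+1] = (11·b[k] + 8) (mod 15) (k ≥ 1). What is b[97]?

1

Computing terms: b[1] = 13, b[2] = 1, b[3] = 4, b[4] = 7, b[5] = 10, b[6] = 13.
The sequence repeats with period 5.
(97 - 1) mod 5 = 1, so b[97] = b[2] = 1.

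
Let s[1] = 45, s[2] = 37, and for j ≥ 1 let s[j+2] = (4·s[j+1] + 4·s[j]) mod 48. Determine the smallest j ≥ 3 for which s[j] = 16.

8

We have s[1] = 45; s[2] = 37; s[3] = 40; s[4] = 20; s[5] = 0; s[6] = 32; s[7] = 32; s[8] = 16; s[9] = 0; s[10] = 16; s[11] = 16; s[12] = 32; s[13] = 0; s[14] = 32.
Since (s[13], s[14]) = (s[5], s[6]) = (0, 32) (two consecutive terms determine the rest), the sequence is eventually periodic: after a pre-period of length 4 it cycles with period 8.
The value 16 first appears (with j ≥ 3) at s[8].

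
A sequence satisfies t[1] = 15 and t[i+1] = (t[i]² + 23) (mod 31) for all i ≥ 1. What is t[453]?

t[1] = 15; t[2] = 0; t[3] = 23; t[4] = 25; t[5] = 28; t[6] = 1; t[7] = 24; t[8] = 10; t[9] = 30; t[10] = 24.
Since t[10] = t[7] = 24, the sequence is eventually periodic: after a pre-period of length 6 it cycles with period 3.
For i ≥ 7, t[i] depends only on (i - 7) mod 3. (453 - 7) mod 3 = 2, so t[453] = t[9] = 30.

30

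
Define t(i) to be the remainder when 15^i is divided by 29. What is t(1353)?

We have t(1) = 15; t(2) = 22; t(3) = 11; t(4) = 20; t(5) = 10; t(6) = 5; t(7) = 17; t(8) = 23; t(9) = 26; t(10) = 13; t(11) = 21; t(12) = 25; t(13) = 27; t(14) = 28; t(15) = 14; t(16) = 7; t(17) = 18; t(18) = 9; t(19) = 19; t(20) = 24; t(21) = 12; t(22) = 6; t(23) = 3; t(24) = 16; t(25) = 8; t(26) = 4; t(27) = 2; t(28) = 1; t(29) = 15.
The sequence repeats with period 28.
(1353 - 1) mod 28 = 8, so t(1353) = t(9) = 26.

26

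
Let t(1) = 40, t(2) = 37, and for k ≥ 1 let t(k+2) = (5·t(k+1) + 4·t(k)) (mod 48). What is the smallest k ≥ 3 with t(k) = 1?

t(1) = 40, t(2) = 37, t(3) = 9, t(4) = 1, t(5) = 41, t(6) = 17, t(7) = 9, t(8) = 17, t(9) = 25, t(10) = 1, t(11) = 9, t(12) = 1.
Since (t(11), t(12)) = (t(3), t(4)) = (9, 1) (two consecutive terms determine the rest), the sequence is eventually periodic: after a pre-period of length 2 it cycles with period 8.
The value 1 first appears (with k ≥ 3) at t(4).

4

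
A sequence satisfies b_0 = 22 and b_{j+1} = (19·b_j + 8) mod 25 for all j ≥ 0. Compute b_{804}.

7

Listing terms: b_0 = 22,  b_1 = 1,  b_2 = 2,  b_3 = 21,  b_4 = 7,  b_5 = 16,  b_6 = 12,  b_7 = 11,  b_8 = 17,  b_9 = 6,  b_{10} = 22.
The sequence repeats with period 10.
(804 - 0) mod 10 = 4, so b_{804} = b_4 = 7.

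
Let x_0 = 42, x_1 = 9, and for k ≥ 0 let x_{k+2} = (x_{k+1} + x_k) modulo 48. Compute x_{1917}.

Listing terms: x_0 = 42,  x_1 = 9,  x_2 = 3,  x_3 = 12,  x_4 = 15,  x_5 = 27,  x_6 = 42,  x_7 = 21,  x_8 = 15,  x_9 = 36,  x_{10} = 3,  x_{11} = 39,  x_{12} = 42,  x_{13} = 33,  x_{14} = 27,  x_{15} = 12,  x_{16} = 39,  x_{17} = 3,  x_{18} = 42,  x_{19} = 45,  x_{20} = 39,  x_{21} = 36,  x_{22} = 27,  x_{23} = 15,  x_{24} = 42,  x_{25} = 9.
The sequence repeats with period 24.
(1917 - 0) mod 24 = 21, so x_{1917} = x_{21} = 36.

36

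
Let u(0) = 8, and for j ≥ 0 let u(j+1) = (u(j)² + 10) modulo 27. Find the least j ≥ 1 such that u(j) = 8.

3

Listing terms: u(0) = 8, u(1) = 20, u(2) = 5, u(3) = 8.
Since u(3) = u(0) = 8, the sequence is periodic with period 3.
The value 8 next appears (with j ≥ 1) at u(3).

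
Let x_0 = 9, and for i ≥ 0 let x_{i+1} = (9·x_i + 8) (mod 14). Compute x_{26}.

Computing terms: x_0 = 9,  x_1 = 5,  x_2 = 11,  x_3 = 9.
The sequence repeats with period 3.
So x_{26} = x_{0 + ((26-0) mod 3)} = x_2 = 11.

11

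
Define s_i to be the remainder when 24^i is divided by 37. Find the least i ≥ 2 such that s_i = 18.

s_1 = 24,  s_2 = 21,  s_3 = 23,  s_4 = 34,  s_5 = 2,  s_6 = 11,  s_7 = 5,  s_8 = 9,  s_9 = 31,  s_{10} = 4,  s_{11} = 22,  s_{12} = 10,  s_{13} = 18,  s_{14} = 25,  s_{15} = 8,  s_{16} = 7,  s_{17} = 20,  s_{18} = 36,  s_{19} = 13,  s_{20} = 16,  s_{21} = 14,  s_{22} = 3,  s_{23} = 35,  s_{24} = 26,  s_{25} = 32,  s_{26} = 28,  s_{27} = 6,  s_{28} = 33,  s_{29} = 15,  s_{30} = 27,  s_{31} = 19,  s_{32} = 12,  s_{33} = 29,  s_{34} = 30,  s_{35} = 17,  s_{36} = 1,  s_{37} = 24.
The sequence repeats with period 36.
The value 18 first appears (with i ≥ 2) at s_{13}.

13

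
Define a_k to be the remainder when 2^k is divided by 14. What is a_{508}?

We have a_1 = 2; a_2 = 4; a_3 = 8; a_4 = 2.
The sequence repeats with period 3.
So a_{508} = a_{1 + ((508-1) mod 3)} = a_1 = 2.

2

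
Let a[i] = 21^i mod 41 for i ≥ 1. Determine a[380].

Listing terms: a[1] = 21,  a[2] = 31,  a[3] = 36,  a[4] = 18,  a[5] = 9,  a[6] = 25,  a[7] = 33,  a[8] = 37,  a[9] = 39,  a[10] = 40,  a[11] = 20,  a[12] = 10,  a[13] = 5,  a[14] = 23,  a[15] = 32,  a[16] = 16,  a[17] = 8,  a[18] = 4,  a[19] = 2,  a[20] = 1,  a[21] = 21.
Since a[21] = a[1] = 21, the sequence is periodic with period 20.
So a[380] = a[1 + ((380-1) mod 20)] = a[20] = 1.

1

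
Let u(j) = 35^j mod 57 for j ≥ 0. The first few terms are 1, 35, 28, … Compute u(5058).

u(0) = 1, u(1) = 35, u(2) = 28, u(3) = 11, u(4) = 43, u(5) = 23, u(6) = 7, u(7) = 17, u(8) = 25, u(9) = 20, u(10) = 16, u(11) = 47, u(12) = 49, u(13) = 5, u(14) = 4, u(15) = 26, u(16) = 55, u(17) = 44, u(18) = 1.
Since u(18) = u(0) = 1, the sequence is periodic with period 18.
So u(5058) = u(0 + ((5058-0) mod 18)) = u(0) = 1.

1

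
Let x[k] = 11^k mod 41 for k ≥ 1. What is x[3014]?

36

Computing terms: x[1] = 11; x[2] = 39; x[3] = 19; x[4] = 4; x[5] = 3; x[6] = 33; x[7] = 35; x[8] = 16; x[9] = 12; x[10] = 9; x[11] = 17; x[12] = 23; x[13] = 7; x[14] = 36; x[15] = 27; x[16] = 10; x[17] = 28; x[18] = 21; x[19] = 26; x[20] = 40; x[21] = 30; x[22] = 2; x[23] = 22; x[24] = 37; x[25] = 38; x[26] = 8; x[27] = 6; x[28] = 25; x[29] = 29; x[30] = 32; x[31] = 24; x[32] = 18; x[33] = 34; x[34] = 5; x[35] = 14; x[36] = 31; x[37] = 13; x[38] = 20; x[39] = 15; x[40] = 1; x[41] = 11.
The sequence repeats with period 40.
So x[3014] = x[1 + ((3014-1) mod 40)] = x[14] = 36.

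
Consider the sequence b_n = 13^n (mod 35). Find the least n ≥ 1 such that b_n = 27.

3

Computing terms: b_0 = 1,  b_1 = 13,  b_2 = 29,  b_3 = 27,  b_4 = 1.
Since b_4 = b_0 = 1, the sequence is periodic with period 4.
The value 27 first appears (with n ≥ 1) at b_3.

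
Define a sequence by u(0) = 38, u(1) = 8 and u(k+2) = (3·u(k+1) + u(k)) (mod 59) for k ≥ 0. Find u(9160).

Computing terms: u(0) = 38; u(1) = 8; u(2) = 3; u(3) = 17; u(4) = 54; u(5) = 2; u(6) = 1; u(7) = 5; u(8) = 16; u(9) = 53; u(10) = 57; u(11) = 47; u(12) = 21; u(13) = 51; u(14) = 56; u(15) = 42; u(16) = 5; u(17) = 57; u(18) = 58; u(19) = 54; u(20) = 43; u(21) = 6; u(22) = 2; u(23) = 12; u(24) = 38; u(25) = 8.
Since (u(24), u(25)) = (u(0), u(1)) = (38, 8) (two consecutive terms determine the rest), the sequence is periodic with period 24.
(9160 - 0) mod 24 = 16, so u(9160) = u(16) = 5.

5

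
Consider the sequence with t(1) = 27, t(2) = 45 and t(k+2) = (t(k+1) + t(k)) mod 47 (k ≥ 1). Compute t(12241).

t(1) = 27; t(2) = 45; t(3) = 25; t(4) = 23; t(5) = 1; t(6) = 24; t(7) = 25; t(8) = 2; t(9) = 27; t(10) = 29; t(11) = 9; t(12) = 38; t(13) = 0; t(14) = 38; t(15) = 38; t(16) = 29; t(17) = 20; t(18) = 2; t(19) = 22; t(20) = 24; t(21) = 46; t(22) = 23; t(23) = 22; t(24) = 45; t(25) = 20; t(26) = 18; t(27) = 38; t(28) = 9; t(29) = 0; t(30) = 9; t(31) = 9; t(32) = 18; t(33) = 27; t(34) = 45.
Since (t(33), t(34)) = (t(1), t(2)) = (27, 45) (two consecutive terms determine the rest), the sequence is periodic with period 32.
So t(12241) = t(1 + ((12241-1) mod 32)) = t(17) = 20.

20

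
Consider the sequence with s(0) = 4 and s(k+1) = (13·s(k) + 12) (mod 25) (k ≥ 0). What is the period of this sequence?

We have s(0) = 4; s(1) = 14; s(2) = 19; s(3) = 9; s(4) = 4.
Since s(4) = s(0) = 4, the sequence is periodic with period 4.

4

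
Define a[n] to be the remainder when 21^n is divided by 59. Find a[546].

20

Computing terms: a[0] = 1; a[1] = 21; a[2] = 28; a[3] = 57; a[4] = 17; a[5] = 3; a[6] = 4; a[7] = 25; a[8] = 53; a[9] = 51; a[10] = 9; a[11] = 12; a[12] = 16; a[13] = 41; a[14] = 35; a[15] = 27; a[16] = 36; a[17] = 48; a[18] = 5; a[19] = 46; a[20] = 22; a[21] = 49; a[22] = 26; a[23] = 15; a[24] = 20; a[25] = 7; a[26] = 29; a[27] = 19; a[28] = 45; a[29] = 1.
Since a[29] = a[0] = 1, the sequence is periodic with period 29.
(546 - 0) mod 29 = 24, so a[546] = a[24] = 20.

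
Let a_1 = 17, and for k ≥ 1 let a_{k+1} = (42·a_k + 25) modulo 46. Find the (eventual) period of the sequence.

Listing terms: a_1 = 17; a_2 = 3; a_3 = 13; a_4 = 19; a_5 = 41; a_6 = 45; a_7 = 29; a_8 = 1; a_9 = 21; a_{10} = 33; a_{11} = 31; a_{12} = 39; a_{13} = 7; a_{14} = 43; a_{15} = 37; a_{16} = 15; a_{17} = 11; a_{18} = 27; a_{19} = 9; a_{20} = 35; a_{21} = 23; a_{22} = 25; a_{23} = 17.
Since a_{23} = a_1 = 17, the sequence is periodic with period 22.

22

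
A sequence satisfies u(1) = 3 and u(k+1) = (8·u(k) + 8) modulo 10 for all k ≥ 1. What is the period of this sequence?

4

We have u(1) = 3, u(2) = 2, u(3) = 4, u(4) = 0, u(5) = 8, u(6) = 2.
Since u(6) = u(2) = 2, the sequence is eventually periodic: after a pre-period of length 1 it cycles with period 4.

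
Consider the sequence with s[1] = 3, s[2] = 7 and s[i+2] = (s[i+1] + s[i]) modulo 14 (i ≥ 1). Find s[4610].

We have s[1] = 3, s[2] = 7, s[3] = 10, s[4] = 3, s[5] = 13, s[6] = 2, s[7] = 1, s[8] = 3, s[9] = 4, s[10] = 7, s[11] = 11, s[12] = 4, s[13] = 1, s[14] = 5, s[15] = 6, s[16] = 11, s[17] = 3, s[18] = 0, s[19] = 3, s[20] = 3, s[21] = 6, s[22] = 9, s[23] = 1, s[24] = 10, s[25] = 11, s[26] = 7, s[27] = 4, s[28] = 11, s[29] = 1, s[30] = 12, s[31] = 13, s[32] = 11, s[33] = 10, s[34] = 7, s[35] = 3, s[36] = 10, s[37] = 13, s[38] = 9, s[39] = 8, s[40] = 3, s[41] = 11, s[42] = 0, s[43] = 11, s[44] = 11, s[45] = 8, s[46] = 5, s[47] = 13, s[48] = 4, s[49] = 3, s[50] = 7.
The sequence repeats with period 48.
So s[4610] = s[1 + ((4610-1) mod 48)] = s[2] = 7.

7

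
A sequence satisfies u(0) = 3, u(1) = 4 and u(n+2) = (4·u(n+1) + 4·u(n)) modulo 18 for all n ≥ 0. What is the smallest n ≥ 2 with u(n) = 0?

8

u(0) = 3,  u(1) = 4,  u(2) = 10,  u(3) = 2,  u(4) = 12,  u(5) = 2,  u(6) = 2,  u(7) = 16,  u(8) = 0,  u(9) = 10,  u(10) = 4,  u(11) = 2,  u(12) = 6,  u(13) = 14,  u(14) = 8,  u(15) = 16,  u(16) = 6,  u(17) = 16,  u(18) = 16,  u(19) = 2,  u(20) = 0,  u(21) = 8,  u(22) = 14,  u(23) = 16,  u(24) = 12,  u(25) = 4,  u(26) = 10.
Since (u(25), u(26)) = (u(1), u(2)) = (4, 10) (two consecutive terms determine the rest), the sequence is eventually periodic: after a pre-period of length 1 it cycles with period 24.
The value 0 first appears (with n ≥ 2) at u(8).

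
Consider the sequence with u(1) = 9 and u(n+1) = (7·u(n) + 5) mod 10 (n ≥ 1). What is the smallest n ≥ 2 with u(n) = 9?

5

u(1) = 9; u(2) = 8; u(3) = 1; u(4) = 2; u(5) = 9.
Since u(5) = u(1) = 9, the sequence is periodic with period 4.
The value 9 next appears (with n ≥ 2) at u(5).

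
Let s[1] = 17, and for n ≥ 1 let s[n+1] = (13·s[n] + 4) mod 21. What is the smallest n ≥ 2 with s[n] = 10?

3

We have s[1] = 17,  s[2] = 15,  s[3] = 10,  s[4] = 8,  s[5] = 3,  s[6] = 1,  s[7] = 17.
The sequence repeats with period 6.
The value 10 first appears (with n ≥ 2) at s[3].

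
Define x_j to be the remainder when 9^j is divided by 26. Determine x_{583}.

Listing terms: x_1 = 9,  x_2 = 3,  x_3 = 1,  x_4 = 9.
Since x_4 = x_1 = 9, the sequence is periodic with period 3.
(583 - 1) mod 3 = 0, so x_{583} = x_1 = 9.

9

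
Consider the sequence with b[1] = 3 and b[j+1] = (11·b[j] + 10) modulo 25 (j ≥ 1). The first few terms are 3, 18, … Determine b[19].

b[1] = 3,  b[2] = 18,  b[3] = 8,  b[4] = 23,  b[5] = 13,  b[6] = 3.
The sequence repeats with period 5.
(19 - 1) mod 5 = 3, so b[19] = b[4] = 23.

23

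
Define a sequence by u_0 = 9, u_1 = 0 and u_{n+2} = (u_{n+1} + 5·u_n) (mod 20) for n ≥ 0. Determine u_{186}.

5

Computing terms: u_0 = 9, u_1 = 0, u_2 = 5, u_3 = 5, u_4 = 10, u_5 = 15, u_6 = 5, u_7 = 0, u_8 = 5.
Since (u_7, u_8) = (u_1, u_2) = (0, 5) (two consecutive terms determine the rest), the sequence is eventually periodic: after a pre-period of length 1 it cycles with period 6.
For n ≥ 1, u_n depends only on (n - 1) mod 6. (186 - 1) mod 6 = 5, so u_{186} = u_6 = 5.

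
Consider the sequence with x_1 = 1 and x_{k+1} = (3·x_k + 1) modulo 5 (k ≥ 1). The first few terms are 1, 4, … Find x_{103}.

Computing terms: x_1 = 1; x_2 = 4; x_3 = 3; x_4 = 0; x_5 = 1.
The sequence repeats with period 4.
So x_{103} = x_{1 + ((103-1) mod 4)} = x_3 = 3.

3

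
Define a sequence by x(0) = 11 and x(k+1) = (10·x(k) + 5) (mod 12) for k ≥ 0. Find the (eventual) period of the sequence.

We have x(0) = 11,  x(1) = 7,  x(2) = 3,  x(3) = 11.
The sequence repeats with period 3.

3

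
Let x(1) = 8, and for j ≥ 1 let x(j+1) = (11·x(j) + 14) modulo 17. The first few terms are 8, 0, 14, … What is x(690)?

0

Listing terms: x(1) = 8, x(2) = 0, x(3) = 14, x(4) = 15, x(5) = 9, x(6) = 11, x(7) = 16, x(8) = 3, x(9) = 13, x(10) = 4, x(11) = 7, x(12) = 6, x(13) = 12, x(14) = 10, x(15) = 5, x(16) = 1, x(17) = 8.
The sequence repeats with period 16.
(690 - 1) mod 16 = 1, so x(690) = x(2) = 0.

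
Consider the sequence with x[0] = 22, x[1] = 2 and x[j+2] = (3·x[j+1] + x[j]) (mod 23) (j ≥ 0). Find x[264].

22

Computing terms: x[0] = 22; x[1] = 2; x[2] = 5; x[3] = 17; x[4] = 10; x[5] = 1; x[6] = 13; x[7] = 17; x[8] = 18; x[9] = 2; x[10] = 1; x[11] = 5; x[12] = 16; x[13] = 7; x[14] = 14; x[15] = 3; x[16] = 0; x[17] = 3; x[18] = 9; x[19] = 7; x[20] = 7; x[21] = 5; x[22] = 22; x[23] = 2.
Since (x[22], x[23]) = (x[0], x[1]) = (22, 2) (two consecutive terms determine the rest), the sequence is periodic with period 22.
(264 - 0) mod 22 = 0, so x[264] = x[0] = 22.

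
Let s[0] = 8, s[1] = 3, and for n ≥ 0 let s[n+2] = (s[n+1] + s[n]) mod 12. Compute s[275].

We have s[0] = 8,  s[1] = 3,  s[2] = 11,  s[3] = 2,  s[4] = 1,  s[5] = 3,  s[6] = 4,  s[7] = 7,  s[8] = 11,  s[9] = 6,  s[10] = 5,  s[11] = 11,  s[12] = 4,  s[13] = 3,  s[14] = 7,  s[15] = 10,  s[16] = 5,  s[17] = 3,  s[18] = 8,  s[19] = 11,  s[20] = 7,  s[21] = 6,  s[22] = 1,  s[23] = 7,  s[24] = 8,  s[25] = 3.
The sequence repeats with period 24.
So s[275] = s[0 + ((275-0) mod 24)] = s[11] = 11.

11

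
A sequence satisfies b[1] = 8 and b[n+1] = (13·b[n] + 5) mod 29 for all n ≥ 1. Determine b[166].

26

b[1] = 8,  b[2] = 22,  b[3] = 1,  b[4] = 18,  b[5] = 7,  b[6] = 9,  b[7] = 6,  b[8] = 25,  b[9] = 11,  b[10] = 3,  b[11] = 15,  b[12] = 26,  b[13] = 24,  b[14] = 27,  b[15] = 8.
The sequence repeats with period 14.
So b[166] = b[1 + ((166-1) mod 14)] = b[12] = 26.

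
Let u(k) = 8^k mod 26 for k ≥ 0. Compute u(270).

12

Listing terms: u(0) = 1, u(1) = 8, u(2) = 12, u(3) = 18, u(4) = 14, u(5) = 8.
Since u(5) = u(1) = 8, the sequence is eventually periodic: after a pre-period of length 1 it cycles with period 4.
For k ≥ 1, u(k) depends only on (k - 1) mod 4. (270 - 1) mod 4 = 1, so u(270) = u(2) = 12.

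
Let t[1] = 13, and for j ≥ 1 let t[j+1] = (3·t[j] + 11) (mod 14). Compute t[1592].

8

Listing terms: t[1] = 13; t[2] = 8; t[3] = 7; t[4] = 4; t[5] = 9; t[6] = 10; t[7] = 13.
Since t[7] = t[1] = 13, the sequence is periodic with period 6.
(1592 - 1) mod 6 = 1, so t[1592] = t[2] = 8.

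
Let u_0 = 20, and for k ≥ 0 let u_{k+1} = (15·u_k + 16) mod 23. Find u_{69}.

10

Listing terms: u_0 = 20,  u_1 = 17,  u_2 = 18,  u_3 = 10,  u_4 = 5,  u_5 = 22,  u_6 = 1,  u_7 = 8,  u_8 = 21,  u_9 = 9,  u_{10} = 13,  u_{11} = 4,  u_{12} = 7,  u_{13} = 6,  u_{14} = 14,  u_{15} = 19,  u_{16} = 2,  u_{17} = 0,  u_{18} = 16,  u_{19} = 3,  u_{20} = 15,  u_{21} = 11,  u_{22} = 20.
Since u_{22} = u_0 = 20, the sequence is periodic with period 22.
(69 - 0) mod 22 = 3, so u_{69} = u_3 = 10.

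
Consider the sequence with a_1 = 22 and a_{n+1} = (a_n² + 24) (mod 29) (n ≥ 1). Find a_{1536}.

We have a_1 = 22, a_2 = 15, a_3 = 17, a_4 = 23, a_5 = 2, a_6 = 28, a_7 = 25, a_8 = 11, a_9 = 0, a_{10} = 24, a_{11} = 20, a_{12} = 18, a_{13} = 0.
Since a_{13} = a_9 = 0, the sequence is eventually periodic: after a pre-period of length 8 it cycles with period 4.
For n ≥ 9, a_n depends only on (n - 9) mod 4. (1536 - 9) mod 4 = 3, so a_{1536} = a_{12} = 18.

18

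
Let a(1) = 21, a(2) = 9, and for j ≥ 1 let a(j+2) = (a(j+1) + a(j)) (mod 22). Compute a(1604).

Listing terms: a(1) = 21,  a(2) = 9,  a(3) = 8,  a(4) = 17,  a(5) = 3,  a(6) = 20,  a(7) = 1,  a(8) = 21,  a(9) = 0,  a(10) = 21,  a(11) = 21,  a(12) = 20,  a(13) = 19,  a(14) = 17,  a(15) = 14,  a(16) = 9,  a(17) = 1,  a(18) = 10,  a(19) = 11,  a(20) = 21,  a(21) = 10,  a(22) = 9,  a(23) = 19,  a(24) = 6,  a(25) = 3,  a(26) = 9,  a(27) = 12,  a(28) = 21,  a(29) = 11,  a(30) = 10,  a(31) = 21,  a(32) = 9.
The sequence repeats with period 30.
So a(1604) = a(1 + ((1604-1) mod 30)) = a(14) = 17.

17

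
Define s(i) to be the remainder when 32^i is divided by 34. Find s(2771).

s(0) = 1, s(1) = 32, s(2) = 4, s(3) = 26, s(4) = 16, s(5) = 2, s(6) = 30, s(7) = 8, s(8) = 18, s(9) = 32.
Since s(9) = s(1) = 32, the sequence is eventually periodic: after a pre-period of length 1 it cycles with period 8.
For i ≥ 1, s(i) depends only on (i - 1) mod 8. (2771 - 1) mod 8 = 2, so s(2771) = s(3) = 26.

26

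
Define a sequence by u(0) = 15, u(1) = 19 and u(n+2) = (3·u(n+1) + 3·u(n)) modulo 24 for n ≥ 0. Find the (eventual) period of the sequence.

6

We have u(0) = 15; u(1) = 19; u(2) = 6; u(3) = 3; u(4) = 3; u(5) = 18; u(6) = 15; u(7) = 3; u(8) = 6; u(9) = 3.
Since (u(8), u(9)) = (u(2), u(3)) = (6, 3) (two consecutive terms determine the rest), the sequence is eventually periodic: after a pre-period of length 2 it cycles with period 6.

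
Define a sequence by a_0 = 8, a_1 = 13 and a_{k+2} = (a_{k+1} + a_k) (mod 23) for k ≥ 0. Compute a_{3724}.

14

Listing terms: a_0 = 8; a_1 = 13; a_2 = 21; a_3 = 11; a_4 = 9; a_5 = 20; a_6 = 6; a_7 = 3; a_8 = 9; a_9 = 12; a_{10} = 21; a_{11} = 10; a_{12} = 8; a_{13} = 18; a_{14} = 3; a_{15} = 21; a_{16} = 1; a_{17} = 22; a_{18} = 0; a_{19} = 22; a_{20} = 22; a_{21} = 21; a_{22} = 20; a_{23} = 18; a_{24} = 15; a_{25} = 10; a_{26} = 2; a_{27} = 12; a_{28} = 14; a_{29} = 3; a_{30} = 17; a_{31} = 20; a_{32} = 14; a_{33} = 11; a_{34} = 2; a_{35} = 13; a_{36} = 15; a_{37} = 5; a_{38} = 20; a_{39} = 2; a_{40} = 22; a_{41} = 1; a_{42} = 0; a_{43} = 1; a_{44} = 1; a_{45} = 2; a_{46} = 3; a_{47} = 5; a_{48} = 8; a_{49} = 13.
Since (a_{48}, a_{49}) = (a_0, a_1) = (8, 13) (two consecutive terms determine the rest), the sequence is periodic with period 48.
(3724 - 0) mod 48 = 28, so a_{3724} = a_{28} = 14.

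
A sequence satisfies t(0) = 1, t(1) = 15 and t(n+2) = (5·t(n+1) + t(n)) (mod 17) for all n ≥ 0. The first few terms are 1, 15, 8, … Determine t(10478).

We have t(0) = 1, t(1) = 15, t(2) = 8, t(3) = 4, t(4) = 11, t(5) = 8, t(6) = 0, t(7) = 8, t(8) = 6, t(9) = 4, t(10) = 9, t(11) = 15, t(12) = 16, t(13) = 10, t(14) = 15, t(15) = 0, t(16) = 15, t(17) = 7, t(18) = 16, t(19) = 2, t(20) = 9, t(21) = 13, t(22) = 6, t(23) = 9, t(24) = 0, t(25) = 9, t(26) = 11, t(27) = 13, t(28) = 8, t(29) = 2, t(30) = 1, t(31) = 7, t(32) = 2, t(33) = 0, t(34) = 2, t(35) = 10, t(36) = 1, t(37) = 15.
Since (t(36), t(37)) = (t(0), t(1)) = (1, 15) (two consecutive terms determine the rest), the sequence is periodic with period 36.
(10478 - 0) mod 36 = 2, so t(10478) = t(2) = 8.

8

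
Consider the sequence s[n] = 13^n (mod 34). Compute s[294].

33

s[1] = 13; s[2] = 33; s[3] = 21; s[4] = 1; s[5] = 13.
Since s[5] = s[1] = 13, the sequence is periodic with period 4.
So s[294] = s[1 + ((294-1) mod 4)] = s[2] = 33.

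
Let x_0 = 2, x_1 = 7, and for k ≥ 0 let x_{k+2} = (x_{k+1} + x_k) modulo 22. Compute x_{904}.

3

We have x_0 = 2,  x_1 = 7,  x_2 = 9,  x_3 = 16,  x_4 = 3,  x_5 = 19,  x_6 = 0,  x_7 = 19,  x_8 = 19,  x_9 = 16,  x_{10} = 13,  x_{11} = 7,  x_{12} = 20,  x_{13} = 5,  x_{14} = 3,  x_{15} = 8,  x_{16} = 11,  x_{17} = 19,  x_{18} = 8,  x_{19} = 5,  x_{20} = 13,  x_{21} = 18,  x_{22} = 9,  x_{23} = 5,  x_{24} = 14,  x_{25} = 19,  x_{26} = 11,  x_{27} = 8,  x_{28} = 19,  x_{29} = 5,  x_{30} = 2,  x_{31} = 7.
Since (x_{30}, x_{31}) = (x_0, x_1) = (2, 7) (two consecutive terms determine the rest), the sequence is periodic with period 30.
(904 - 0) mod 30 = 4, so x_{904} = x_4 = 3.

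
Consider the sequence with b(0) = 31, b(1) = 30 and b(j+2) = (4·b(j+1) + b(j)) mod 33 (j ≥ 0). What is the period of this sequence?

40

b(0) = 31, b(1) = 30, b(2) = 19, b(3) = 7, b(4) = 14, b(5) = 30, b(6) = 2, b(7) = 5, b(8) = 22, b(9) = 27, b(10) = 31, b(11) = 19, b(12) = 8, b(13) = 18, b(14) = 14, b(15) = 8, b(16) = 13, b(17) = 27, b(18) = 22, b(19) = 16, b(20) = 20, b(21) = 30, b(22) = 8, b(23) = 29, b(24) = 25, b(25) = 30, b(26) = 13, b(27) = 16, b(28) = 11, b(29) = 27, b(30) = 20, b(31) = 8, b(32) = 19, b(33) = 18, b(34) = 25, b(35) = 19, b(36) = 2, b(37) = 27, b(38) = 11, b(39) = 5, b(40) = 31, b(41) = 30.
The sequence repeats with period 40.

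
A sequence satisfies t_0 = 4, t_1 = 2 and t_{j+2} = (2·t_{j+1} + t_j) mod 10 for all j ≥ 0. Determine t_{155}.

4

Listing terms: t_0 = 4, t_1 = 2, t_2 = 8, t_3 = 8, t_4 = 4, t_5 = 6, t_6 = 6, t_7 = 8, t_8 = 2, t_9 = 2, t_{10} = 6, t_{11} = 4, t_{12} = 4, t_{13} = 2.
The sequence repeats with period 12.
(155 - 0) mod 12 = 11, so t_{155} = t_{11} = 4.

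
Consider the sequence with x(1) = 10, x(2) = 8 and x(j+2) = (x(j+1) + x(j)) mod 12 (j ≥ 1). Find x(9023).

Listing terms: x(1) = 10, x(2) = 8, x(3) = 6, x(4) = 2, x(5) = 8, x(6) = 10, x(7) = 6, x(8) = 4, x(9) = 10, x(10) = 2, x(11) = 0, x(12) = 2, x(13) = 2, x(14) = 4, x(15) = 6, x(16) = 10, x(17) = 4, x(18) = 2, x(19) = 6, x(20) = 8, x(21) = 2, x(22) = 10, x(23) = 0, x(24) = 10, x(25) = 10, x(26) = 8.
The sequence repeats with period 24.
So x(9023) = x(1 + ((9023-1) mod 24)) = x(23) = 0.

0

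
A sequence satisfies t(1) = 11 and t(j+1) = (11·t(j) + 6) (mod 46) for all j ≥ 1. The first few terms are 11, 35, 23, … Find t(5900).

t(1) = 11, t(2) = 35, t(3) = 23, t(4) = 29, t(5) = 3, t(6) = 39, t(7) = 21, t(8) = 7, t(9) = 37, t(10) = 45, t(11) = 41, t(12) = 43, t(13) = 19, t(14) = 31, t(15) = 25, t(16) = 5, t(17) = 15, t(18) = 33, t(19) = 1, t(20) = 17, t(21) = 9, t(22) = 13, t(23) = 11.
The sequence repeats with period 22.
(5900 - 1) mod 22 = 3, so t(5900) = t(4) = 29.

29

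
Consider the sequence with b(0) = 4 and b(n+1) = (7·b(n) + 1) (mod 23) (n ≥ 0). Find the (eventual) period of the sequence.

22

Listing terms: b(0) = 4, b(1) = 6, b(2) = 20, b(3) = 3, b(4) = 22, b(5) = 17, b(6) = 5, b(7) = 13, b(8) = 0, b(9) = 1, b(10) = 8, b(11) = 11, b(12) = 9, b(13) = 18, b(14) = 12, b(15) = 16, b(16) = 21, b(17) = 10, b(18) = 2, b(19) = 15, b(20) = 14, b(21) = 7, b(22) = 4.
The sequence repeats with period 22.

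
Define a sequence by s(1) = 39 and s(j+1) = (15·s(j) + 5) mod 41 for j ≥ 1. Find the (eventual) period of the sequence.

s(1) = 39, s(2) = 16, s(3) = 40, s(4) = 31, s(5) = 19, s(6) = 3, s(7) = 9, s(8) = 17, s(9) = 14, s(10) = 10, s(11) = 32, s(12) = 34, s(13) = 23, s(14) = 22, s(15) = 7, s(16) = 28, s(17) = 15, s(18) = 25, s(19) = 11, s(20) = 6, s(21) = 13, s(22) = 36, s(23) = 12, s(24) = 21, s(25) = 33, s(26) = 8, s(27) = 2, s(28) = 35, s(29) = 38, s(30) = 1, s(31) = 20, s(32) = 18, s(33) = 29, s(34) = 30, s(35) = 4, s(36) = 24, s(37) = 37, s(38) = 27, s(39) = 0, s(40) = 5, s(41) = 39.
The sequence repeats with period 40.

40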